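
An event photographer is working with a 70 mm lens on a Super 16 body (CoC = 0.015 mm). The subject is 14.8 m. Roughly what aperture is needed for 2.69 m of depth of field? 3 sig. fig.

f/2.00

Write h = H − f = f²/(N·c). The thin-lens limits are Dn = s·h/(h + (s−f)) and Df = s·h/(h − (s−f)), so DoF = Df − Dn = 2·s·(s−f)·h / (h² − (s−f)²).
That is a quadratic in h: DoF·h² − 2·s·(s−f)·h − DoF·(s−f)² = 0 ⇒ h = (s−f)·(s + √(s² + DoF²)) / DoF = 14730 × (14800 + √(14800² + 2690²)) / 2690 = 14730 × (14800 + 15042.5) / 2690 ≈ 163413 mm.
Then N = f²/(c·h) = 70² / (0.015 × 163413) = 4900 / 2451.2 ≈ 2.00.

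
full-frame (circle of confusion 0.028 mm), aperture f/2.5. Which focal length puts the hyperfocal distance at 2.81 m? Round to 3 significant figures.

From H = f²/(N·c) + f, with f ≪ H: f ≈ √(H·N·c) = √(2810 × 2.5 × 0.028) = √196.70 ≈ 14.02 mm.
The +f correction barely moves this — solving exactly, f² + N·c·f − N·c·H = 0 ⇒ f = (−N·c + √((N·c)² + 4·N·c·H))/2 = (−0.07 + √786.80)/2 ≈ 13.990 mm, so f ≈ 14.0 mm.

14.0 mm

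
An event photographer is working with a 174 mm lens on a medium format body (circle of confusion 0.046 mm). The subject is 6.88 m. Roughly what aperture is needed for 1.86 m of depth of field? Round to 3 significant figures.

f/13

Write h = H − f = f²/(N·c). The thin-lens limits are Dn = s·h/(h + (s−f)) and Df = s·h/(h − (s−f)), so DoF = Df − Dn = 2·s·(s−f)·h / (h² − (s−f)²).
That is a quadratic in h: DoF·h² − 2·s·(s−f)·h − DoF·(s−f)² = 0 ⇒ h = (s−f)·(s + √(s² + DoF²)) / DoF = 6706 × (6880 + √(6880² + 1860²)) / 1860 = 6706 × (6880 + 7126.99) / 1860 ≈ 50500 mm.
Then N = f²/(c·h) = 174² / (0.046 × 50500) = 30276 / 2323.0 ≈ 13.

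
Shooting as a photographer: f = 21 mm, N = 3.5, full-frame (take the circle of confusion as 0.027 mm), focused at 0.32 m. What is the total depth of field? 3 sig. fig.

41.2 mm

Hyperfocal distance H = f²/(N·c) + f = 21²/(3.5 × 0.027) + 21 = 441/0.0945 + 21 ≈ 4687.7 mm ≈ 4.688 m.
Near limit Dn = s·(H − f)/(H + s − 2f) = 320 × (4687.7 − 21) / (4687.7 + 320 − 2 × 21) = 320 × 4666.7 / 4965.7 ≈ 300.732 mm.
Far limit Df = s·(H − f)/(H − s) = 320 × (4687.7 − 21) / (4687.7 − 320) = 320 × 4666.7 / 4367.7 ≈ 341.906 mm.
Depth of field = Df − Dn = 341.906 − 300.732 ≈ 41.174 mm.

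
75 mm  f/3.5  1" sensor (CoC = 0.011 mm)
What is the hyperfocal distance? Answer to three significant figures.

146 m

Hyperfocal distance H = f²/(N·c) + f = 75²/(3.5 × 0.011) + 75 = 5625/0.0385 + 75 ≈ 146178.9 mm ≈ 146 m.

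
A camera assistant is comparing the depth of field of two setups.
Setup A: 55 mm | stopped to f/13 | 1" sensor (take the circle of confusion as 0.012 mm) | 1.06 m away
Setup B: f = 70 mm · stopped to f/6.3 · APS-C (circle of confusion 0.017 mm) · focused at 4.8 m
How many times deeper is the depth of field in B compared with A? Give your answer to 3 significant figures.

Setup A: H = 55²/(13×0.012) + 55 ≈ 19446.0 mm; DoF = Df − Dn = 1117.94 − 1007.77 ≈ 110.17 mm.
Setup B: H = 70²/(6.3×0.017) + 70 ≈ 45821.6 mm; DoF = Df − Dn = 5353.5 − 4350.3 ≈ 1003.2 mm.
Ratio = 1003.2 / 110.17 ≈ 9.11.

9.11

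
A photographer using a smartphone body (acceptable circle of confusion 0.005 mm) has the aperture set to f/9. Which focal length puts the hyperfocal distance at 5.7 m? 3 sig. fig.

16.0 mm

From H = f²/(N·c) + f, with f ≪ H: f ≈ √(H·N·c) = √(5700 × 9 × 0.005) = √256.50 ≈ 16.02 mm.
The +f correction barely moves this — solving exactly, f² + N·c·f − N·c·H = 0 ⇒ f = (−N·c + √((N·c)² + 4·N·c·H))/2 = (−0.045 + √1026.0)/2 ≈ 15.993 mm, so f ≈ 16.0 mm.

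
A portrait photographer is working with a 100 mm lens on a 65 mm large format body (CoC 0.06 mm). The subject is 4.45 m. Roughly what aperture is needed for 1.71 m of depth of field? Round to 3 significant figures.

Write h = H − f = f²/(N·c). The thin-lens limits are Dn = s·h/(h + (s−f)) and Df = s·h/(h − (s−f)), so DoF = Df − Dn = 2·s·(s−f)·h / (h² − (s−f)²).
That is a quadratic in h: DoF·h² − 2·s·(s−f)·h − DoF·(s−f)² = 0 ⇒ h = (s−f)·(s + √(s² + DoF²)) / DoF = 4350 × (4450 + √(4450² + 1710²)) / 1710 = 4350 × (4450 + 4767.24) / 1710 ≈ 23447 mm.
Then N = f²/(c·h) = 100² / (0.06 × 23447) = 10000 / 1406.8 ≈ 7.11.

f/7.11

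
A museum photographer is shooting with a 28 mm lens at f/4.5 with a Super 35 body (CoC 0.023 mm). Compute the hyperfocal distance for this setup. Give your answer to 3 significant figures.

Hyperfocal distance H = f²/(N·c) + f = 28²/(4.5 × 0.023) + 28 = 784/0.1035 + 28 ≈ 7602.9 mm ≈ 7.60 m.

7.60 m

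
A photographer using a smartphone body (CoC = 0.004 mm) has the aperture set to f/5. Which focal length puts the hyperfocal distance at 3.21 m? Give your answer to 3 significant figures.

From H = f²/(N·c) + f, with f ≪ H: f ≈ √(H·N·c) = √(3210 × 5 × 0.004) = √64.200 ≈ 8.012 mm.
Exact: f² + N·c·f − N·c·H = 0 ⇒ f = (−N·c + √((N·c)² + 4·N·c·H))/2 = (−0.02 + √256.80)/2 ≈ 8.0025 mm ≈ 8.00 mm.

8.00 mm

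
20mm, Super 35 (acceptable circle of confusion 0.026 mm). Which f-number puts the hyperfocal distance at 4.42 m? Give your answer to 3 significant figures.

Rearrange H = f²/(N·c) + f for N: N = f² / ((H − f)·c).
N = 20² / ((4420 − 20) × 0.026) = 400 / 114.4 ≈ 3.50.

f/3.50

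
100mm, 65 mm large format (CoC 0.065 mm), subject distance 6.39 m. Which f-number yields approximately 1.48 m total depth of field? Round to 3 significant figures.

f/2.80

Write h = H − f = f²/(N·c). The thin-lens limits are Dn = s·h/(h + (s−f)) and Df = s·h/(h − (s−f)), so DoF = Df − Dn = 2·s·(s−f)·h / (h² − (s−f)²).
That is a quadratic in h: DoF·h² − 2·s·(s−f)·h − DoF·(s−f)² = 0 ⇒ h = (s−f)·(s + √(s² + DoF²)) / DoF = 6290 × (6390 + √(6390² + 1480²)) / 1480 = 6290 × (6390 + 6559.15) / 1480 ≈ 55034 mm.
Then N = f²/(c·h) = 100² / (0.065 × 55034) = 10000 / 3577.2 ≈ 2.80.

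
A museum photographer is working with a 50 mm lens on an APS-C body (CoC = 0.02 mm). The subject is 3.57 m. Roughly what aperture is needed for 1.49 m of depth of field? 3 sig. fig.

Write h = H − f = f²/(N·c). The thin-lens limits are Dn = s·h/(h + (s−f)) and Df = s·h/(h − (s−f)), so DoF = Df − Dn = 2·s·(s−f)·h / (h² − (s−f)²).
That is a quadratic in h: DoF·h² − 2·s·(s−f)·h − DoF·(s−f)² = 0 ⇒ h = (s−f)·(s + √(s² + DoF²)) / DoF = 3520 × (3570 + √(3570² + 1490²)) / 1490 = 3520 × (3570 + 3868.46) / 1490 ≈ 17573 mm.
Then N = f²/(c·h) = 50² / (0.02 × 17573) = 2500 / 351.45 ≈ 7.11.

f/7.11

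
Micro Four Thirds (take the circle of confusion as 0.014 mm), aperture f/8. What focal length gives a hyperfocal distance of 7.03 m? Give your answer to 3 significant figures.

28.0 mm

From H = f²/(N·c) + f, with f ≪ H: f ≈ √(H·N·c) = √(7030 × 8 × 0.014) = √787.36 ≈ 28.06 mm.
Exact: f² + N·c·f − N·c·H = 0 ⇒ f = (−N·c + √((N·c)² + 4·N·c·H))/2 = (−0.112 + √3149.5)/2 ≈ 28.004 mm ≈ 28.0 mm.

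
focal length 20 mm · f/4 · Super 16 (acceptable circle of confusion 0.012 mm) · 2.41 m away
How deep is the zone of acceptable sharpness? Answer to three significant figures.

1.51 m

Hyperfocal distance H = f²/(N·c) + f = 20²/(4 × 0.012) + 20 = 400/0.048 + 20 ≈ 8353.3 mm ≈ 8.353 m.
Near limit Dn = s·(H − f)/(H + s − 2f) = 2410 × (8353.3 − 20) / (8353.3 + 2410 − 2 × 20) = 2410 × 8333.3 / 10723.3 ≈ 1872.9 mm.
Far limit Df = s·(H − f)/(H − s) = 2410 × (8353.3 − 20) / (8353.3 − 2410) = 2410 × 8333.3 / 5943.3 ≈ 3379.1 mm.
Depth of field = Df − Dn = 3379.1 − 1872.9 ≈ 1506.2 mm ≈ 1.51 m.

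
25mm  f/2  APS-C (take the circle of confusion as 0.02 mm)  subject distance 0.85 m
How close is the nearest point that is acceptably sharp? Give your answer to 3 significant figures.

0.807 m

Hyperfocal distance H = f²/(N·c) + f = 25²/(2 × 0.02) + 25 = 625/0.04 + 25 ≈ 15650.0 mm ≈ 15.65 m.
Near limit Dn = s·(H − f)/(H + s − 2f) = 850 × (15650.0 − 25) / (15650.0 + 850 − 2 × 25) = 850 × 15625.0 / 16450.0 ≈ 807.37 mm ≈ 0.807 m.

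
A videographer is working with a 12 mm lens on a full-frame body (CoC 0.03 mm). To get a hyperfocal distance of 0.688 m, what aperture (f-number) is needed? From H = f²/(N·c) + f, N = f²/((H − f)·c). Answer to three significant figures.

Rearrange H = f²/(N·c) + f for N: N = f² / ((H − f)·c).
N = 12² / ((688 − 12) × 0.03) = 144 / 20.28 ≈ 7.10.

f/7.10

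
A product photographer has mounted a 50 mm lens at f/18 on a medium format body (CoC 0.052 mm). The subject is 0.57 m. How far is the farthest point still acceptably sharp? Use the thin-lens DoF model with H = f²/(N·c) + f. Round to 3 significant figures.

Hyperfocal distance H = f²/(N·c) + f = 50²/(18 × 0.052) + 50 = 2500/0.936 + 50 ≈ 2720.9 mm ≈ 2.721 m.
Far limit Df = s·(H − f)/(H − s) = 570 × (2720.9 − 50) / (2720.9 − 570) = 570 × 2670.9 / 2150.9 ≈ 707.80 mm ≈ 0.708 m.

0.708 m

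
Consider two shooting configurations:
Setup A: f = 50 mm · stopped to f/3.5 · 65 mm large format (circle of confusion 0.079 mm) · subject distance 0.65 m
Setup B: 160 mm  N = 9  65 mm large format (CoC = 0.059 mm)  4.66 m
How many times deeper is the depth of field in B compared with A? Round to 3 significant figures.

10.1

Setup A: H = 50²/(3.5×0.079) + 50 ≈ 9091.6 mm; DoF = Df − Dn = 696.200 − 609.550 ≈ 86.650 mm.
Setup B: H = 160²/(9×0.059) + 160 ≈ 48370.9 mm; DoF = Df − Dn = 5139.74 − 4262.17 ≈ 877.57 mm.
Ratio = 877.57 / 86.650 ≈ 10.1.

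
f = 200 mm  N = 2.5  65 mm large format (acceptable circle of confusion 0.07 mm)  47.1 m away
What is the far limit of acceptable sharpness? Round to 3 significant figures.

59.3 m

Hyperfocal distance H = f²/(N·c) + f = 200²/(2.5 × 0.07) + 200 = 40000/0.175 + 200 ≈ 228771.4 mm ≈ 228.8 m.
Far limit Df = s·(H − f)/(H − s) = 47100 × (228771.4 − 200) / (228771.4 − 47100) = 47100 × 228571.4 / 181671.4 ≈ 59259 mm ≈ 59.3 m.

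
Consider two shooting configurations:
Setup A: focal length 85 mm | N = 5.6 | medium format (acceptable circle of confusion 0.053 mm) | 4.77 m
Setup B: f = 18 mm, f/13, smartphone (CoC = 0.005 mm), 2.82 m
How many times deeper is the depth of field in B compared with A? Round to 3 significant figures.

Setup A: H = 85²/(5.6×0.053) + 85 ≈ 24428.0 mm; DoF = Df − Dn = 5906.8 − 4000.1 ≈ 1906.7 mm.
Setup B: H = 18²/(13×0.005) + 18 ≈ 5002.6 mm; DoF = Df − Dn = 6440.3 − 1805.2 ≈ 4635.1 mm.
Ratio = 4635.1 / 1906.7 ≈ 2.43.

2.43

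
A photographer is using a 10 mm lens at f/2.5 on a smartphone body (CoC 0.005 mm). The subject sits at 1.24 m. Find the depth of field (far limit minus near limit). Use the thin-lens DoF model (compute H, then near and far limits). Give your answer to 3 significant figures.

391 mm

Hyperfocal distance H = f²/(N·c) + f = 10²/(2.5 × 0.005) + 10 = 100/0.0125 + 10 ≈ 8010.0 mm ≈ 8.010 m.
Near limit Dn = s·(H − f)/(H + s − 2f) = 1240 × (8010.0 − 10) / (8010.0 + 1240 − 2 × 10) = 1240 × 8000.0 / 9230.0 ≈ 1074.76 mm.
Far limit Df = s·(H − f)/(H − s) = 1240 × (8010.0 − 10) / (8010.0 − 1240) = 1240 × 8000.0 / 6770.0 ≈ 1465.29 mm.
Depth of field = Df − Dn = 1465.29 − 1074.76 ≈ 390.53 mm.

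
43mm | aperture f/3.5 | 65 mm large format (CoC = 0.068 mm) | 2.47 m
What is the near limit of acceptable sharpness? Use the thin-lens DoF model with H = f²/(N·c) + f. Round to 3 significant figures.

Hyperfocal distance H = f²/(N·c) + f = 43²/(3.5 × 0.068) + 43 = 1849/0.238 + 43 ≈ 7811.9 mm ≈ 7.812 m.
Near limit Dn = s·(H − f)/(H + s − 2f) = 2470 × (7811.9 − 43) / (7811.9 + 2470 − 2 × 43) = 2470 × 7768.9 / 10195.9 ≈ 1882.0 mm ≈ 1.88 m.

1.88 m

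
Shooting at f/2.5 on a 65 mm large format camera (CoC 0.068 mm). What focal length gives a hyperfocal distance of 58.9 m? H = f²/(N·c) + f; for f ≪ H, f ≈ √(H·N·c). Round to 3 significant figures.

From H = f²/(N·c) + f, with f ≪ H: f ≈ √(H·N·c) = √(58900 × 2.5 × 0.068) = √10013 ≈ 100.1 mm.
The +f correction barely moves this — solving exactly, f² + N·c·f − N·c·H = 0 ⇒ f = (−N·c + √((N·c)² + 4·N·c·H))/2 = (−0.17 + √40052)/2 ≈ 99.980 mm, so f ≈ 100 mm.

100 mm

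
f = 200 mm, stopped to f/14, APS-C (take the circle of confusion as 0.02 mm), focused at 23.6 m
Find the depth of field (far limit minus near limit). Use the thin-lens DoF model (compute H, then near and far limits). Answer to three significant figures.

Hyperfocal distance H = f²/(N·c) + f = 200²/(14 × 0.02) + 200 = 40000/0.28 + 200 ≈ 143057.1 mm ≈ 143.1 m.
Near limit Dn = s·(H − f)/(H + s − 2f) = 23600 × (143057.1 − 200) / (143057.1 + 23600 − 2 × 200) = 23600 × 142857.1 / 166257.1 ≈ 20278.4 mm.
Far limit Df = s·(H − f)/(H − s) = 23600 × (143057.1 − 200) / (143057.1 − 23600) = 23600 × 142857.1 / 119457.1 ≈ 28222.9 mm.
Depth of field = Df − Dn = 28222.9 − 20278.4 ≈ 7944.5 mm ≈ 7.94 m.

7.94 m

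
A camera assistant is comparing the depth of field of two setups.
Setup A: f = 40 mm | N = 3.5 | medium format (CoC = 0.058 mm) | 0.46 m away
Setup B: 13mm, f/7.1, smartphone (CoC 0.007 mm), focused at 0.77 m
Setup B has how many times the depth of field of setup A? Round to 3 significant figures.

Setup A: H = 40²/(3.5×0.058) + 40 ≈ 7921.8 mm; DoF = Df − Dn = 485.892 − 436.728 ≈ 49.164 mm.
Setup B: H = 13²/(7.1×0.007) + 13 ≈ 3413.4 mm; DoF = Df − Dn = 990.51 − 629.79 ≈ 360.72 mm.
Ratio = 360.72 / 49.164 ≈ 7.34.

7.34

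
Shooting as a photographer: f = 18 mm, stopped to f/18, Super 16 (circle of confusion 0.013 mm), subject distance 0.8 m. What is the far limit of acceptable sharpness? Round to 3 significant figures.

1.84 m

Hyperfocal distance H = f²/(N·c) + f = 18²/(18 × 0.013) + 18 = 324/0.234 + 18 ≈ 1402.6 mm ≈ 1.403 m.
Far limit Df = s·(H − f)/(H − s) = 800 × (1402.6 − 18) / (1402.6 − 800) = 800 × 1384.6 / 602.6 ≈ 1838.1 mm ≈ 1.84 m.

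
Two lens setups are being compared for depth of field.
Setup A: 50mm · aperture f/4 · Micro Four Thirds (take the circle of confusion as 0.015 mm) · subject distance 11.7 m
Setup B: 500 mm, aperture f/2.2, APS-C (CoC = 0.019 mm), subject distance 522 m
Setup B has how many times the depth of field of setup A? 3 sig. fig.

12.9

Setup A: H = 50²/(4×0.015) + 50 ≈ 41716.7 mm; DoF = Df − Dn = 16241.0 − 9143.5 ≈ 7097.5 mm.
Setup B: H = 500²/(2.2×0.019) + 500 ≈ 5981361.2 mm; DoF = Df − Dn = 571864 − 480135 ≈ 91729 mm.
Ratio = 91729 / 7097.5 ≈ 12.9.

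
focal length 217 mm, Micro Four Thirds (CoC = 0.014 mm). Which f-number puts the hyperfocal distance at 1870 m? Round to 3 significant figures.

Rearrange H = f²/(N·c) + f for N: N = f² / ((H − f)·c).
N = 217² / ((1870000 − 217) × 0.014) = 47089 / 26177 ≈ 1.80.

f/1.80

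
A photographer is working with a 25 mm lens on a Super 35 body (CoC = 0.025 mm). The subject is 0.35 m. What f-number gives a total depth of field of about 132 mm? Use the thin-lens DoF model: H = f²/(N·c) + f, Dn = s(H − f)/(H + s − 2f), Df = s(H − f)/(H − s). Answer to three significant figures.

f/14

Write h = H − f = f²/(N·c). The thin-lens limits are Dn = s·h/(h + (s−f)) and Df = s·h/(h − (s−f)), so DoF = Df − Dn = 2·s·(s−f)·h / (h² − (s−f)²).
That is a quadratic in h: DoF·h² − 2·s·(s−f)·h − DoF·(s−f)² = 0 ⇒ h = (s−f)·(s + √(s² + DoF²)) / DoF = 325 × (350 + √(350² + 132²)) / 132 = 325 × (350 + 374.064) / 132 ≈ 1782.7 mm.
Then N = f²/(c·h) = 25² / (0.025 × 1782.7) = 625 / 44.568 ≈ 14.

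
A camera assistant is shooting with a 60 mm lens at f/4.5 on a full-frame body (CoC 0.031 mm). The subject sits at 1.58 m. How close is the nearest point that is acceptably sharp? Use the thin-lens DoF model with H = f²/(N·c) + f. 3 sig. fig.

Hyperfocal distance H = f²/(N·c) + f = 60²/(4.5 × 0.031) + 60 = 3600/0.1395 + 60 ≈ 25866.5 mm ≈ 25.87 m.
Near limit Dn = s·(H − f)/(H + s − 2f) = 1580 × (25866.5 − 60) / (25866.5 + 1580 − 2 × 60) = 1580 × 25806.5 / 27326.5 ≈ 1492.1 mm ≈ 1.49 m.

1.49 m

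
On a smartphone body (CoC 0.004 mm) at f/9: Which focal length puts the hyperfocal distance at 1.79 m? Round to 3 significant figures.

8.01 mm

From H = f²/(N·c) + f, with f ≪ H: f ≈ √(H·N·c) = √(1790 × 9 × 0.004) = √64.440 ≈ 8.027 mm.
Exact: f² + N·c·f − N·c·H = 0 ⇒ f = (−N·c + √((N·c)² + 4·N·c·H))/2 = (−0.036 + √257.76)/2 ≈ 8.0095 mm ≈ 8.01 mm.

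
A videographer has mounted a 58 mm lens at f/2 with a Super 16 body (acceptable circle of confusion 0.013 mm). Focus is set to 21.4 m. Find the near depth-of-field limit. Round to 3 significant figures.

18.4 m

Hyperfocal distance H = f²/(N·c) + f = 58²/(2 × 0.013) + 58 = 3364/0.026 + 58 ≈ 129442.6 mm ≈ 129.4 m.
Near limit Dn = s·(H − f)/(H + s − 2f) = 21400 × (129442.6 − 58) / (129442.6 + 21400 − 2 × 58) = 21400 × 129384.6 / 150726.6 ≈ 18370 mm ≈ 18.4 m.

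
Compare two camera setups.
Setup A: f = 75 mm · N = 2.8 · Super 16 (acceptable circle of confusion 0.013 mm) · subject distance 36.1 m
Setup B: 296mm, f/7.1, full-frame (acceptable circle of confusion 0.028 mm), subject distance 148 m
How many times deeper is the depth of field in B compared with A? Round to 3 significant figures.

6.28

Setup A: H = 75²/(2.8×0.013) + 75 ≈ 154608.0 mm; DoF = Df − Dn = 47074 − 29275 ≈ 17799 mm.
Setup B: H = 296²/(7.1×0.028) + 296 ≈ 441020.3 mm; DoF = Df − Dn = 222603 − 110850 ≈ 111753 mm.
Ratio = 111753 / 17799 ≈ 6.28.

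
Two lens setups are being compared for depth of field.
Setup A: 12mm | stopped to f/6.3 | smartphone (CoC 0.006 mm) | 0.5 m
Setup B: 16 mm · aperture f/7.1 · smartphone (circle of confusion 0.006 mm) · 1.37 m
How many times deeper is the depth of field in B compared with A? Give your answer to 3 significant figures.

4.99

Setup A: H = 12²/(6.3×0.006) + 12 ≈ 3821.5 mm; DoF = Df − Dn = 573.46 − 443.22 ≈ 130.24 mm.
Setup B: H = 16²/(7.1×0.006) + 16 ≈ 6025.4 mm; DoF = Df − Dn = 1768.46 − 1118.08 ≈ 650.38 mm.
Ratio = 650.38 / 130.24 ≈ 4.99.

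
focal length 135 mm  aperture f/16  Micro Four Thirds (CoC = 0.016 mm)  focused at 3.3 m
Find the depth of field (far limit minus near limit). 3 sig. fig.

Hyperfocal distance H = f²/(N·c) + f = 135²/(16 × 0.016) + 135 = 18225/0.256 + 135 ≈ 71326.4 mm ≈ 71.33 m.
Near limit Dn = s·(H − f)/(H + s − 2f) = 3300 × (71326.4 − 135) / (71326.4 + 3300 − 2 × 135) = 3300 × 71191.4 / 74356.4 ≈ 3159.53 mm.
Far limit Df = s·(H − f)/(H − s) = 3300 × (71326.4 − 135) / (71326.4 − 3300) = 3300 × 71191.4 / 68026.4 ≈ 3453.54 mm.
Depth of field = Df − Dn = 3453.54 − 3159.53 ≈ 294.01 mm.

294 mm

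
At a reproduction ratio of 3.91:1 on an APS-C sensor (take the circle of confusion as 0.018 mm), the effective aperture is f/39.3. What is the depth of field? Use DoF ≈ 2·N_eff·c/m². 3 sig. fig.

At magnification m, DoF ≈ 2·N_eff·c/m² = 2 × 39.3 × 0.018 / 3.91² = 1.415 / 15.29 ≈ 0.0925 mm.

0.0925 mm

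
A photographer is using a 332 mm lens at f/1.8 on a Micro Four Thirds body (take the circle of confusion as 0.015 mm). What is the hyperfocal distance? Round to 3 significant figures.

4080 m

Hyperfocal distance H = f²/(N·c) + f = 332²/(1.8 × 0.015) + 332 = 110224/0.027 + 332 ≈ 4082702.4 mm ≈ 4080 m.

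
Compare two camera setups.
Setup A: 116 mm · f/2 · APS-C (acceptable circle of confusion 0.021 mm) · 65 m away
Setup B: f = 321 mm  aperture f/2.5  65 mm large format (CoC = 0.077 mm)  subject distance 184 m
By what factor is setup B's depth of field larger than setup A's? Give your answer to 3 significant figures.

Setup A: H = 116²/(2×0.021) + 116 ≈ 320497.0 mm; DoF = Df − Dn = 81507 − 54053 ≈ 27454 mm.
Setup B: H = 321²/(2.5×0.077) + 321 ≈ 535598.9 mm; DoF = Df − Dn = 280124 − 136992 ≈ 143132 mm.
Ratio = 143132 / 27454 ≈ 5.21.

5.21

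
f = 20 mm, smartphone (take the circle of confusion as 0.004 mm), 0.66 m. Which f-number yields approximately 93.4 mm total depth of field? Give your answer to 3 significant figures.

f/11

Write h = H − f = f²/(N·c). The thin-lens limits are Dn = s·h/(h + (s−f)) and Df = s·h/(h − (s−f)), so DoF = Df − Dn = 2·s·(s−f)·h / (h² − (s−f)²).
That is a quadratic in h: DoF·h² − 2·s·(s−f)·h − DoF·(s−f)² = 0 ⇒ h = (s−f)·(s + √(s² + DoF²)) / DoF = 640 × (660 + √(660² + 93.4²)) / 93.4 = 640 × (660 + 666.576) / 93.4 ≈ 9090.0 mm.
Then N = f²/(c·h) = 20² / (0.004 × 9090.0) = 400 / 36.360 ≈ 11.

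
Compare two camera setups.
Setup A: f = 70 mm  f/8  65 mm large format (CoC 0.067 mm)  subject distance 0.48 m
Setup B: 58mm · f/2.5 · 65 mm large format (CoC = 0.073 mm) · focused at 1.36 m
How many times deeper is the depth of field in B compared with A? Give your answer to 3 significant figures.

Setup A: H = 70²/(8×0.067) + 70 ≈ 9211.8 mm; DoF = Df − Dn = 502.538 − 459.397 ≈ 43.141 mm.
Setup B: H = 58²/(2.5×0.073) + 58 ≈ 18490.9 mm; DoF = Df − Dn = 1463.36 − 1270.27 ≈ 193.09 mm.
Ratio = 193.09 / 43.141 ≈ 4.48.

4.48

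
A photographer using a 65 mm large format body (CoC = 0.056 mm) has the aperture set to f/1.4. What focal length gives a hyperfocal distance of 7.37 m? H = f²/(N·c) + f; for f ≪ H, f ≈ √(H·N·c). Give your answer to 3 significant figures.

From H = f²/(N·c) + f, with f ≪ H: f ≈ √(H·N·c) = √(7370 × 1.4 × 0.056) = √577.81 ≈ 24.04 mm.
The +f correction barely moves this — solving exactly, f² + N·c·f − N·c·H = 0 ⇒ f = (−N·c + √((N·c)² + 4·N·c·H))/2 = (−0.0784 + √2311.2)/2 ≈ 23.998 mm, so f ≈ 24.0 mm.

24.0 mm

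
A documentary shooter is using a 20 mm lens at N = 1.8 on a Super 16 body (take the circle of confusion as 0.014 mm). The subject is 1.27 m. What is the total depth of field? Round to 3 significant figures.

Hyperfocal distance H = f²/(N·c) + f = 20²/(1.8 × 0.014) + 20 = 400/0.0252 + 20 ≈ 15893.0 mm ≈ 15.89 m.
Near limit Dn = s·(H − f)/(H + s − 2f) = 1270 × (15893.0 − 20) / (15893.0 + 1270 − 2 × 20) = 1270 × 15873.0 / 17123.0 ≈ 1177.29 mm.
Far limit Df = s·(H − f)/(H − s) = 1270 × (15893.0 − 20) / (15893.0 − 1270) = 1270 × 15873.0 / 14623.0 ≈ 1378.56 mm.
Depth of field = Df − Dn = 1378.56 − 1177.29 ≈ 201.27 mm.

201 mm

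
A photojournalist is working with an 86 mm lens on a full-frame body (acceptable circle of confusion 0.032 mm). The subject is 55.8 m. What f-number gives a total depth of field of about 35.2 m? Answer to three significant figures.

f/1.20

Write h = H − f = f²/(N·c). The thin-lens limits are Dn = s·h/(h + (s−f)) and Df = s·h/(h − (s−f)), so DoF = Df − Dn = 2·s·(s−f)·h / (h² − (s−f)²).
That is a quadratic in h: DoF·h² − 2·s·(s−f)·h − DoF·(s−f)² = 0 ⇒ h = (s−f)·(s + √(s² + DoF²)) / DoF = 55714 × (55800 + √(55800² + 35200²)) / 35200 = 55714 × (55800 + 65974.8) / 35200 ≈ 192743 mm.
Then N = f²/(c·h) = 86² / (0.032 × 192743) = 7396 / 6167.8 ≈ 1.20.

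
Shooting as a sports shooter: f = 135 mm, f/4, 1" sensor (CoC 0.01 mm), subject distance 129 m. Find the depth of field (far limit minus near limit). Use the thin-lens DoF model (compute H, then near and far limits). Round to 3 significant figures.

79.3 m

Hyperfocal distance H = f²/(N·c) + f = 135²/(4 × 0.01) + 135 = 18225/0.04 + 135 ≈ 455760.0 mm ≈ 455.8 m.
Near limit Dn = s·(H − f)/(H + s − 2f) = 129000 × (455760.0 − 135) / (455760.0 + 129000 − 2 × 135) = 129000 × 455625.0 / 584490.0 ≈ 100559 mm.
Far limit Df = s·(H − f)/(H − s) = 129000 × (455760.0 − 135) / (455760.0 − 129000) = 129000 × 455625.0 / 326760.0 ≈ 179874 mm.
Depth of field = Df − Dn = 179874 − 100559 ≈ 79315 mm ≈ 79.3 m.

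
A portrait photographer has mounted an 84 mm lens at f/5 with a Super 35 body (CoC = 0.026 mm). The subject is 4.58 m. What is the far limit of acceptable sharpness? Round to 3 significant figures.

4.99 m

Hyperfocal distance H = f²/(N·c) + f = 84²/(5 × 0.026) + 84 = 7056/0.13 + 84 ≈ 54360.9 mm ≈ 54.36 m.
Far limit Df = s·(H − f)/(H − s) = 4580 × (54360.9 − 84) / (54360.9 − 4580) = 4580 × 54276.9 / 49780.9 ≈ 4993.6 mm ≈ 4.99 m.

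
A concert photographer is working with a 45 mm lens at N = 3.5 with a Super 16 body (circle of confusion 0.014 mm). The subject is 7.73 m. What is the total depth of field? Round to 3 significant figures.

Hyperfocal distance H = f²/(N·c) + f = 45²/(3.5 × 0.014) + 45 = 2025/0.049 + 45 ≈ 41371.5 mm ≈ 41.37 m.
Near limit Dn = s·(H − f)/(H + s − 2f) = 7730 × (41371.5 − 45) / (41371.5 + 7730 − 2 × 45) = 7730 × 41326.5 / 49011.5 ≈ 6517.9 mm.
Far limit Df = s·(H − f)/(H − s) = 7730 × (41371.5 − 45) / (41371.5 − 7730) = 7730 × 41326.5 / 33641.5 ≈ 9495.8 mm.
Depth of field = Df − Dn = 9495.8 − 6517.9 ≈ 2977.9 mm ≈ 2.98 m.

2.98 m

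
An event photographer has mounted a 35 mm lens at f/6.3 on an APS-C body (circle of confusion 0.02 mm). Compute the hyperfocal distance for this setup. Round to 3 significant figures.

Hyperfocal distance H = f²/(N·c) + f = 35²/(6.3 × 0.02) + 35 = 1225/0.126 + 35 ≈ 9757.2 mm ≈ 9.76 m.

9.76 m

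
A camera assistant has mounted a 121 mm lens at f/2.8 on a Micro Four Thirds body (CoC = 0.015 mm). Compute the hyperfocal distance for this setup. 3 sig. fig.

Hyperfocal distance H = f²/(N·c) + f = 121²/(2.8 × 0.015) + 121 = 14641/0.042 + 121 ≈ 348716.2 mm ≈ 349 m.

349 m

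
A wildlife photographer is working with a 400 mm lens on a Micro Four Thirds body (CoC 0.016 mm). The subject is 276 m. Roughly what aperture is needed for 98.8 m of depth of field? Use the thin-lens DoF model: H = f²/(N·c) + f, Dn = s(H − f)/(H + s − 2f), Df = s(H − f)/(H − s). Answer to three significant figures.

Write h = H − f = f²/(N·c). The thin-lens limits are Dn = s·h/(h + (s−f)) and Df = s·h/(h − (s−f)), so DoF = Df − Dn = 2·s·(s−f)·h / (h² − (s−f)²).
That is a quadratic in h: DoF·h² − 2·s·(s−f)·h − DoF·(s−f)² = 0 ⇒ h = (s−f)·(s + √(s² + DoF²)) / DoF = 275600 × (276000 + √(276000² + 98800²)) / 98800 = 275600 × (276000 + 293151) / 98800 ≈ 1587631 mm.
Then N = f²/(c·h) = 400² / (0.016 × 1587631) = 160000 / 25402 ≈ 6.30.

f/6.30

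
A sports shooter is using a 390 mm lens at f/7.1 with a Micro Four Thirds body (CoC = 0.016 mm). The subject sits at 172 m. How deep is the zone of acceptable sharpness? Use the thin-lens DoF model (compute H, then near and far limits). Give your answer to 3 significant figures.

Hyperfocal distance H = f²/(N·c) + f = 390²/(7.1 × 0.016) + 390 = 152100/0.1136 + 390 ≈ 1339298.5 mm ≈ 1339 m.
Near limit Dn = s·(H − f)/(H + s − 2f) = 172000 × (1339298.5 − 390) / (1339298.5 + 172000 − 2 × 390) = 172000 × 1338908.5 / 1510518.5 ≈ 152459 mm.
Far limit Df = s·(H − f)/(H − s) = 172000 × (1339298.5 − 390) / (1339298.5 − 172000) = 172000 × 1338908.5 / 1167298.5 ≈ 197287 mm.
Depth of field = Df − Dn = 197287 − 152459 ≈ 44828 mm ≈ 44.8 m.

44.8 m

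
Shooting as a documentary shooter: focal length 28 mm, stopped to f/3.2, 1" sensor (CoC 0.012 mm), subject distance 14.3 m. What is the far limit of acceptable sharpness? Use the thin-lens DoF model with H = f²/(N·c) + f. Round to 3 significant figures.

Hyperfocal distance H = f²/(N·c) + f = 28²/(3.2 × 0.012) + 28 = 784/0.0384 + 28 ≈ 20444.7 mm ≈ 20.44 m.
Far limit Df = s·(H − f)/(H − s) = 14300 × (20444.7 − 28) / (20444.7 − 14300) = 14300 × 20416.7 / 6144.7 ≈ 47514 mm ≈ 47.5 m.

47.5 m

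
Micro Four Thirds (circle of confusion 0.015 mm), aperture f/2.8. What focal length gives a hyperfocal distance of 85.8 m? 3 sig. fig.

From H = f²/(N·c) + f, with f ≪ H: f ≈ √(H·N·c) = √(85800 × 2.8 × 0.015) = √3603.6 ≈ 60.03 mm.
The +f correction barely moves this — solving exactly, f² + N·c·f − N·c·H = 0 ⇒ f = (−N·c + √((N·c)² + 4·N·c·H))/2 = (−0.042 + √14414)/2 ≈ 60.009 mm, so f ≈ 60.0 mm.

60.0 mm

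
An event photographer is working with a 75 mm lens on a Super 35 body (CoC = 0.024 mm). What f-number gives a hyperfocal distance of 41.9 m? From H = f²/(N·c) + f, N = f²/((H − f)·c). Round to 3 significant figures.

f/5.60

Rearrange H = f²/(N·c) + f for N: N = f² / ((H − f)·c).
N = 75² / ((41900 − 75) × 0.024) = 5625 / 1004 ≈ 5.60.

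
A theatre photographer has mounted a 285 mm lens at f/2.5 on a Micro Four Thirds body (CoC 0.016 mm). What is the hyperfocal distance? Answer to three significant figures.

Hyperfocal distance H = f²/(N·c) + f = 285²/(2.5 × 0.016) + 285 = 81225/0.04 + 285 ≈ 2030910.0 mm ≈ 2030 m.

2030 m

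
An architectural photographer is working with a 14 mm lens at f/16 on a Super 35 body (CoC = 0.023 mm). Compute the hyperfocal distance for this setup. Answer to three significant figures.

Hyperfocal distance H = f²/(N·c) + f = 14²/(16 × 0.023) + 14 = 196/0.368 + 14 ≈ 546.6 mm ≈ 0.547 m.

0.547 m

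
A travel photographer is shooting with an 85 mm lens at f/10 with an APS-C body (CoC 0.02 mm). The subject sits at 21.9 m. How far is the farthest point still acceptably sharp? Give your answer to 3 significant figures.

55.3 m

Hyperfocal distance H = f²/(N·c) + f = 85²/(10 × 0.02) + 85 = 7225/0.2 + 85 ≈ 36210.0 mm ≈ 36.21 m.
Far limit Df = s·(H − f)/(H − s) = 21900 × (36210.0 − 85) / (36210.0 − 21900) = 21900 × 36125.0 / 14310.0 ≈ 55286 mm ≈ 55.3 m.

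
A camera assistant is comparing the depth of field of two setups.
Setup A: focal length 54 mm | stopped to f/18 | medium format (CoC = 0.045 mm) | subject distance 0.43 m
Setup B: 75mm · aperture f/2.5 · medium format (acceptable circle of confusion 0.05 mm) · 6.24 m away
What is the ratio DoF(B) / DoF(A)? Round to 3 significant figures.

19.2

Setup A: H = 54²/(18×0.045) + 54 ≈ 3654.0 mm; DoF = Df − Dn = 480.149 − 389.336 ≈ 90.813 mm.
Setup B: H = 75²/(2.5×0.05) + 75 ≈ 45075.0 mm; DoF = Df − Dn = 7230.6 − 5488.1 ≈ 1742.5 mm.
Ratio = 1742.5 / 90.813 ≈ 19.2.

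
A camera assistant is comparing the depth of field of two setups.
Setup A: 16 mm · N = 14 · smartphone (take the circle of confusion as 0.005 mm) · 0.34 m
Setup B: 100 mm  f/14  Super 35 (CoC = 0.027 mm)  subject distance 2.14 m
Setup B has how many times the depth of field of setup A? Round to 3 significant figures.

Setup A: H = 16²/(14×0.005) + 16 ≈ 3673.1 mm; DoF = Df − Dn = 373.050 − 312.330 ≈ 60.720 mm.
Setup B: H = 100²/(14×0.027) + 100 ≈ 26555.0 mm; DoF = Df − Dn = 2318.81 − 1986.79 ≈ 332.02 mm.
Ratio = 332.02 / 60.720 ≈ 5.47.

5.47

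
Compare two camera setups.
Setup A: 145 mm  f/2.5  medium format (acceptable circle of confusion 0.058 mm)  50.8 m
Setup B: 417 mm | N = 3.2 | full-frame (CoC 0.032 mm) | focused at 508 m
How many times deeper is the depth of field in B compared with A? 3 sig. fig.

8.25

Setup A: H = 145²/(2.5×0.058) + 145 ≈ 145145.0 mm; DoF = Df − Dn = 78075 − 37648 ≈ 40427 mm.
Setup B: H = 417²/(3.2×0.032) + 417 ≈ 1698551.8 mm; DoF = Df − Dn = 724582 − 391098 ≈ 333484 mm.
Ratio = 333484 / 40427 ≈ 8.25.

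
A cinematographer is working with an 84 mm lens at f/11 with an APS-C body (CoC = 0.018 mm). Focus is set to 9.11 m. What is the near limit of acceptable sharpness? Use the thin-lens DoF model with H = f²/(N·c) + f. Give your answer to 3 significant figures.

Hyperfocal distance H = f²/(N·c) + f = 84²/(11 × 0.018) + 84 = 7056/0.198 + 84 ≈ 35720.4 mm ≈ 35.72 m.
Near limit Dn = s·(H − f)/(H + s − 2f) = 9110 × (35720.4 − 84) / (35720.4 + 9110 − 2 × 84) = 9110 × 35636.4 / 44662.4 ≈ 7268.9 mm ≈ 7.27 m.

7.27 m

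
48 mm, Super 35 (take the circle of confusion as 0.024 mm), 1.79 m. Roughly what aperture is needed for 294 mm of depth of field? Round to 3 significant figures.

Write h = H − f = f²/(N·c). The thin-lens limits are Dn = s·h/(h + (s−f)) and Df = s·h/(h − (s−f)), so DoF = Df − Dn = 2·s·(s−f)·h / (h² − (s−f)²).
That is a quadratic in h: DoF·h² − 2·s·(s−f)·h − DoF·(s−f)² = 0 ⇒ h = (s−f)·(s + √(s² + DoF²)) / DoF = 1742 × (1790 + √(1790² + 294²)) / 294 = 1742 × (1790 + 1813.98) / 294 ≈ 21354 mm.
Then N = f²/(c·h) = 48² / (0.024 × 21354) = 2304 / 512.50 ≈ 4.50.

f/4.50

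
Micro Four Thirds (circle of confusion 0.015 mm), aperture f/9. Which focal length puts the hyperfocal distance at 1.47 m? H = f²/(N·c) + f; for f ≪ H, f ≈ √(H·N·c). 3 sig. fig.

From H = f²/(N·c) + f, with f ≪ H: f ≈ √(H·N·c) = √(1470 × 9 × 0.015) = √198.45 ≈ 14.09 mm.
Exact: f² + N·c·f − N·c·H = 0 ⇒ f = (−N·c + √((N·c)² + 4·N·c·H))/2 = (−0.135 + √793.82)/2 ≈ 14.020 mm ≈ 14.0 mm.

14.0 mm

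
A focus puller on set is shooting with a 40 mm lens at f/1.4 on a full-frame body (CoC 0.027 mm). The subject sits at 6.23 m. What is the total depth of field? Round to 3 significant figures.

Hyperfocal distance H = f²/(N·c) + f = 40²/(1.4 × 0.027) + 40 = 1600/0.0378 + 40 ≈ 42368.0 mm ≈ 42.37 m.
Near limit Dn = s·(H − f)/(H + s − 2f) = 6230 × (42368.0 − 40) / (42368.0 + 6230 − 2 × 40) = 6230 × 42328.0 / 48518.0 ≈ 5435.2 mm.
Far limit Df = s·(H − f)/(H − s) = 6230 × (42368.0 − 40) / (42368.0 − 6230) = 6230 × 42328.0 / 36138.0 ≈ 7297.1 mm.
Depth of field = Df − Dn = 7297.1 − 5435.2 ≈ 1861.9 mm ≈ 1.86 m.

1.86 m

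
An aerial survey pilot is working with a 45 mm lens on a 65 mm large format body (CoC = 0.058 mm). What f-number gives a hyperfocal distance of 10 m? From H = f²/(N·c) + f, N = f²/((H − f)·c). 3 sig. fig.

Rearrange H = f²/(N·c) + f for N: N = f² / ((H − f)·c).
N = 45² / ((10000 − 45) × 0.058) = 2025 / 577.4 ≈ 3.51.

f/3.51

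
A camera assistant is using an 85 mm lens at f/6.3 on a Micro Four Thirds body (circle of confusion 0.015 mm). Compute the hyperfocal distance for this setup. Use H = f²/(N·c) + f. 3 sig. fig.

76.5 m

Hyperfocal distance H = f²/(N·c) + f = 85²/(6.3 × 0.015) + 85 = 7225/0.0945 + 85 ≈ 76540.0 mm ≈ 76.5 m.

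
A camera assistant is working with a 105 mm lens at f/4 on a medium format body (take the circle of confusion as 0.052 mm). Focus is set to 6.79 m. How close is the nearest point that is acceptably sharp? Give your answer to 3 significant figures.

Hyperfocal distance H = f²/(N·c) + f = 105²/(4 × 0.052) + 105 = 11025/0.208 + 105 ≈ 53109.8 mm ≈ 53.11 m.
Near limit Dn = s·(H − f)/(H + s − 2f) = 6790 × (53109.8 − 105) / (53109.8 + 6790 − 2 × 105) = 6790 × 53004.8 / 59689.8 ≈ 6029.5 mm ≈ 6.03 m.

6.03 m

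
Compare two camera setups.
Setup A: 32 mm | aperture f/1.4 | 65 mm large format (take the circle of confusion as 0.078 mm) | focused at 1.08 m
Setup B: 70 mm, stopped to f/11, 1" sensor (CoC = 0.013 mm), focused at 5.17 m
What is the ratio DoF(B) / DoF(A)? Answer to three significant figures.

Setup A: H = 32²/(1.4×0.078) + 32 ≈ 9409.3 mm; DoF = Df − Dn = 1215.89 − 971.43 ≈ 244.46 mm.
Setup B: H = 70²/(11×0.013) + 70 ≈ 34335.7 mm; DoF = Df − Dn = 6074.0 − 4500.2 ≈ 1573.8 mm.
Ratio = 1573.8 / 244.46 ≈ 6.44.

6.44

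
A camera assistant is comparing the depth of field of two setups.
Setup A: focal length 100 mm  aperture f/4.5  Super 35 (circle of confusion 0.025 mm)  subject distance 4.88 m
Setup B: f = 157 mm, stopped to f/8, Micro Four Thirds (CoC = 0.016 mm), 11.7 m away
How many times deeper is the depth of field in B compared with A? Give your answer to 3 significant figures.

Setup A: H = 100²/(4.5×0.025) + 100 ≈ 88988.9 mm; DoF = Df − Dn = 5157.34 − 4630.97 ≈ 526.37 mm.
Setup B: H = 157²/(8×0.016) + 157 ≈ 192727.3 mm; DoF = Df − Dn = 12446.0 − 11038.3 ≈ 1407.7 mm.
Ratio = 1407.7 / 526.37 ≈ 2.67.

2.67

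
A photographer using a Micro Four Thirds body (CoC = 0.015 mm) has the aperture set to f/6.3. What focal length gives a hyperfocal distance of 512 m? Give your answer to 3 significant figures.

220 mm

From H = f²/(N·c) + f, with f ≪ H: f ≈ √(H·N·c) = √(512000 × 6.3 × 0.015) = √48384 ≈ 220.0 mm.
The +f correction barely moves this — solving exactly, f² + N·c·f − N·c·H = 0 ⇒ f = (−N·c + √((N·c)² + 4·N·c·H))/2 = (−0.0945 + √193536)/2 ≈ 219.92 mm, so f ≈ 220 mm.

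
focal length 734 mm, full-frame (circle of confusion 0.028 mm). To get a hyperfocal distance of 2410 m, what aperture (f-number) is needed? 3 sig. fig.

Rearrange H = f²/(N·c) + f for N: N = f² / ((H − f)·c).
N = 734² / ((2410000 − 734) × 0.028) = 538756 / 67459 ≈ 7.99.

f/7.99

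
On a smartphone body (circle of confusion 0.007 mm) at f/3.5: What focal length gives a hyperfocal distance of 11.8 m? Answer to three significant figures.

17.0 mm

From H = f²/(N·c) + f, with f ≪ H: f ≈ √(H·N·c) = √(11800 × 3.5 × 0.007) = √289.10 ≈ 17.00 mm.
The +f correction barely moves this — solving exactly, f² + N·c·f − N·c·H = 0 ⇒ f = (−N·c + √((N·c)² + 4·N·c·H))/2 = (−0.0245 + √1156.4)/2 ≈ 16.991 mm, so f ≈ 17.0 mm.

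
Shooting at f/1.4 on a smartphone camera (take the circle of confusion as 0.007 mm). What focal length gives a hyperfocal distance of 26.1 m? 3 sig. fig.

From H = f²/(N·c) + f, with f ≪ H: f ≈ √(H·N·c) = √(26100 × 1.4 × 0.007) = √255.78 ≈ 15.99 mm.
The +f correction barely moves this — solving exactly, f² + N·c·f − N·c·H = 0 ⇒ f = (−N·c + √((N·c)² + 4·N·c·H))/2 = (−0.0098 + √1023.1)/2 ≈ 15.988 mm, so f ≈ 16.0 mm.

16.0 mm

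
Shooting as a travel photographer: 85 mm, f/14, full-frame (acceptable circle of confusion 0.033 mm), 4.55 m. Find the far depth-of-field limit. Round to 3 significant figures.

6.37 m

Hyperfocal distance H = f²/(N·c) + f = 85²/(14 × 0.033) + 85 = 7225/0.462 + 85 ≈ 15723.5 mm ≈ 15.72 m.
Far limit Df = s·(H − f)/(H − s) = 4550 × (15723.5 − 85) / (15723.5 − 4550) = 4550 × 15638.5 / 11173.5 ≈ 6368.2 mm ≈ 6.37 m.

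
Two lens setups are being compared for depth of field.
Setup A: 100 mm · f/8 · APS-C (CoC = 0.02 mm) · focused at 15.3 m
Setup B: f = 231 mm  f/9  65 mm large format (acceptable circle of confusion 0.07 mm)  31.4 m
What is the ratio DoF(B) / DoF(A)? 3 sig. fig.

3.38

Setup A: H = 100²/(8×0.02) + 100 ≈ 62600.0 mm; DoF = Df − Dn = 20216.7 − 12306.9 ≈ 7909.8 mm.
Setup B: H = 231²/(9×0.07) + 231 ≈ 84931.0 mm; DoF = Df − Dn = 49683 − 22953 ≈ 26730 mm.
Ratio = 26730 / 7909.8 ≈ 3.38.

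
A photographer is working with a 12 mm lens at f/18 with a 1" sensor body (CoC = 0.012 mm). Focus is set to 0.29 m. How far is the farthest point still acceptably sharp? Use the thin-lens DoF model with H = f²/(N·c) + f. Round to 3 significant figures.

497 mm

Hyperfocal distance H = f²/(N·c) + f = 12²/(18 × 0.012) + 12 = 144/0.216 + 12 ≈ 678.7 mm ≈ 0.679 m.
Far limit Df = s·(H − f)/(H − s) = 290 × (678.7 − 12) / (678.7 − 290) = 290 × 666.7 / 388.7 ≈ 497.43 mm.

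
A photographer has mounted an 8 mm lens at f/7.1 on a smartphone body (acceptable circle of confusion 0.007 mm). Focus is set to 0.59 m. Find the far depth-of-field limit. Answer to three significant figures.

Hyperfocal distance H = f²/(N·c) + f = 8²/(7.1 × 0.007) + 8 = 64/0.0497 + 8 ≈ 1295.7 mm ≈ 1.296 m.
Far limit Df = s·(H − f)/(H − s) = 590 × (1295.7 − 8) / (1295.7 − 590) = 590 × 1287.7 / 705.7 ≈ 1076.6 mm ≈ 1.08 m.

1.08 m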